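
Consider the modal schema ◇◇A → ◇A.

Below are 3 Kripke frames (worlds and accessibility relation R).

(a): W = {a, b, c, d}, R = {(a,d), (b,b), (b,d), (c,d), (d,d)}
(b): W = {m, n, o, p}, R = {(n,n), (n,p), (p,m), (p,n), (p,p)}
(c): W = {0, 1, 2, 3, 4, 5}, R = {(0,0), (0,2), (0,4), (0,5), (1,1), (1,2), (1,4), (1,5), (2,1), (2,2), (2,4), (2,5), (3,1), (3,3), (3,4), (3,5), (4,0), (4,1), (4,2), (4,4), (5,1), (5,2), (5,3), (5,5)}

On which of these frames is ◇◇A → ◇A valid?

(a)

This is the axiom for transitivity; its first-order frame correspondent is ∀x ∀y ∀z (Rxy ∧ Ryz → Rxz).
(a): satisfies the condition.
(b): fails — Rnp and Rpm but not Rnm.
(c): fails — R34 and R42 but not R32.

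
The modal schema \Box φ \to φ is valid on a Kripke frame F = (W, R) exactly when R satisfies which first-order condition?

Reflexivity

Suppose □φ→φ is valid. At any x set V(φ)={w : Rxw}. Then □φ holds at x, so φ holds at x, i.e. Rxx.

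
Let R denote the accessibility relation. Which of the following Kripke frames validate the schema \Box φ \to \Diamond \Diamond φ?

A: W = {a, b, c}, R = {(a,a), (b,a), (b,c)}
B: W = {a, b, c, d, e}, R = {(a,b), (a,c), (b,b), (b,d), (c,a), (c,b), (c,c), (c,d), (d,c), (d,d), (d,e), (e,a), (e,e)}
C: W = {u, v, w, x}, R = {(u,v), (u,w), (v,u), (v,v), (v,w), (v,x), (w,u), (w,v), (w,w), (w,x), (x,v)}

B, C

The schema corresponds to a generalized confluence (Geach) condition: \forall x \exists w (xRw \wedge x R^2 w).
A: fails — at c but no w with cRw and cR²w.
B: ✓.
C: ✓.
Valid on: B, C.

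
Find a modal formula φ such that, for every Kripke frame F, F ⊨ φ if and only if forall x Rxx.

□p → p

The condition is reflexivity. The T schema □p → p defines it.
Suppose □p→p is valid. At any x set V(p)={w : Rxw}. Then □p holds at x, so p holds at x, i.e. Rxx.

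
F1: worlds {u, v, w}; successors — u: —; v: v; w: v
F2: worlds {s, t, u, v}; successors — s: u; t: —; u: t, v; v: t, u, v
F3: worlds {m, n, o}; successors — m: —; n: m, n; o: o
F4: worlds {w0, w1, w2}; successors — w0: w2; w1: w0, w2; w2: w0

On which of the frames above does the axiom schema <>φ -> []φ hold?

F1

Frame correspondent (Sahlqvist): forall x forall y forall z (Rxy & Rxz -> y = z) — i.e. partial functionality.
F1: condition met.
F2: fails — u sees both t and v.
F3: fails — n sees both m and n.
F4: fails — w1 sees both w0 and w2.
Valid on: F1.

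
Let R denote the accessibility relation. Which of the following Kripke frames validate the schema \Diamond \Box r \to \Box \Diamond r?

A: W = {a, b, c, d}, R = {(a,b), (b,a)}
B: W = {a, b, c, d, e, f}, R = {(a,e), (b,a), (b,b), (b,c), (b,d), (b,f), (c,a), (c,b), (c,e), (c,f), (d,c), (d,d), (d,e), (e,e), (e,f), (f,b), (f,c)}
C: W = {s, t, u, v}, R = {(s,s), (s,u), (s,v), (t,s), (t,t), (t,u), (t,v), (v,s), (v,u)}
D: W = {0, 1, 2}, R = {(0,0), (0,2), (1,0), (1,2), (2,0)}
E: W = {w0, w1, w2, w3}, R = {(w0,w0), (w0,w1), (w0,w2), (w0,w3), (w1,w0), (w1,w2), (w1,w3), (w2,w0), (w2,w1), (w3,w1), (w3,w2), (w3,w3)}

A, D, E

Frame correspondent (Sahlqvist): \forall x \forall y \forall z (Rxy \wedge Rxz \to \exists w (Ryw \wedge Rzw)) — i.e. convergence.
A: satisfies the condition.
B: fails — Rbf and Rba but f and a have no common successor.
C: fails — Rsv and Rsu but v and u have no common successor.
D: satisfies the condition.
E: satisfies the condition.
Valid on: A, D, E.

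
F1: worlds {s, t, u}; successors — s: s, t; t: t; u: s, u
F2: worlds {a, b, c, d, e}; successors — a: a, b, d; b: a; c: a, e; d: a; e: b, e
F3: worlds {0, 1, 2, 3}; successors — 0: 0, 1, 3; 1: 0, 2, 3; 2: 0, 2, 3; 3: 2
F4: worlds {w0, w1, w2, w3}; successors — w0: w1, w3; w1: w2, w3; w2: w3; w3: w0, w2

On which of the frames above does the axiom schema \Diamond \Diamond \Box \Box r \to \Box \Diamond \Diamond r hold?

F1, F2, F3

The schema corresponds to a generalized confluence (Geach) condition: \forall x \forall y \forall z ((x R^2 y \wedge xRz) \to \exists w (y R^2 w \wedge z R^2 w)).
F1: holds.
F2: holds.
F3: holds.
F4: fails — w0R²w2, w0Rw3 but no w with w2R²w and w3R²w.
Valid on: F1, F2, F3.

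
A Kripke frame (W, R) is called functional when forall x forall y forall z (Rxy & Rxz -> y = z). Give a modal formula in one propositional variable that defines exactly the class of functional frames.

The condition is partial functionality. The CD schema ◇q → □q defines it.

◇q → □q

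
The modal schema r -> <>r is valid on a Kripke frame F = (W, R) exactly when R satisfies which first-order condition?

reflexivity

This is a form of the T axiom.
It corresponds to reflexivity: forall x Rxx.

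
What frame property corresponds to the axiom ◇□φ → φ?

This schema is equivalent to the B axiom φ → □◇φ.
It corresponds to symmetry: ∀x ∀y (Rxy → Ryx).

symmetry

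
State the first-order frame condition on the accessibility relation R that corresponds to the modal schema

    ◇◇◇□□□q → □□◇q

This is a Sahlqvist (Geach-type) schema ◇^3□^3q → □^2◇^1q.
Minimal-valuation argument: fix x; take any y with xR^3y and any z with xR^2z. Set V(q) to the set of worlds R-reachable from y in exactly 3 steps. Then □^3q holds at y, so the antecedent holds at x; validity forces ◇^1q at z, giving a w with zR^1w and yR^3w.
First-order correspondent: ∀x ∀y ∀z ((xR³y ∧ xR²z) → ∃w (yR³w ∧ zRw)).

∀x ∀y ∀z ((xR³y ∧ xR²z) → ∃w (yR³w ∧ zRw))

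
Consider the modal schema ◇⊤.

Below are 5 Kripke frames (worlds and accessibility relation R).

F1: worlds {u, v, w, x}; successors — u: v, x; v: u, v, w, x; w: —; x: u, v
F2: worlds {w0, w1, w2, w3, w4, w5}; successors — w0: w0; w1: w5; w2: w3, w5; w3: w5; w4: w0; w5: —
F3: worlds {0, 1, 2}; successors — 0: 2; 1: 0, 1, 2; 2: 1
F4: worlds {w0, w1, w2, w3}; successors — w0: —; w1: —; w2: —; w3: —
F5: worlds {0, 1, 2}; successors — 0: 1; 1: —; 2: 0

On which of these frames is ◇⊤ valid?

F3

The schema corresponds to seriality: ∀x ∃y Rxy.
F1: fails — world w has no successor.
F2: fails — world w5 has no successor.
F3: ✓.
F4: fails — world w0 has no successor.
F5: fails — world 1 has no successor.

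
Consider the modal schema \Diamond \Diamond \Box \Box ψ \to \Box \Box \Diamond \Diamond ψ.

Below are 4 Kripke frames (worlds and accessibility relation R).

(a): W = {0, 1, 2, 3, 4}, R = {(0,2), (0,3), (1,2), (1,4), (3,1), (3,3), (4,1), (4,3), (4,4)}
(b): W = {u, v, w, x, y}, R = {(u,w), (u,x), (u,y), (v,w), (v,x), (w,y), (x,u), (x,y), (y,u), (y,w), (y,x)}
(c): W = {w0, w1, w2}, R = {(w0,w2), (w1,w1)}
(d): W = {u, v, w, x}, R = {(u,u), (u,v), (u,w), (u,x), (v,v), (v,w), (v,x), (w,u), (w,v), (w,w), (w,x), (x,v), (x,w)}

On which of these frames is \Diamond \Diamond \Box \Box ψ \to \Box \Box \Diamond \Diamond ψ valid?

(b), (c), (d)

This is the axiom for a generalized confluence (Geach) condition; its first-order frame correspondent is \forall x \forall y \forall z ((x R^2 y \wedge x R^2 z) \to \exists w (y R^2 w \wedge z R^2 w)).
(a): fails — 3R²1, 3R²2 but no w with 1R²w and 2R²w.
(b): holds.
(c): holds.
(d): holds.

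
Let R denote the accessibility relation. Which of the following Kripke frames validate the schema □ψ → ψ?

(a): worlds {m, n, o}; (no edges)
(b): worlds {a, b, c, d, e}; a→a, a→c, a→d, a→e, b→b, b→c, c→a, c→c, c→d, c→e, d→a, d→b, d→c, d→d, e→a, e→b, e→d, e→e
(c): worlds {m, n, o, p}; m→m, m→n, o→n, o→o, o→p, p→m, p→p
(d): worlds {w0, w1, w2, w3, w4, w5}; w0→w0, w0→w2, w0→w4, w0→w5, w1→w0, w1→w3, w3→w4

This is the axiom for reflexivity; its first-order frame correspondent is ∀x Rxx.
(a): fails — world m does not see itself.
(b): ✓.
(c): fails — world n does not see itself.
(d): fails — world w1 does not see itself.
Valid on: (b).

(b)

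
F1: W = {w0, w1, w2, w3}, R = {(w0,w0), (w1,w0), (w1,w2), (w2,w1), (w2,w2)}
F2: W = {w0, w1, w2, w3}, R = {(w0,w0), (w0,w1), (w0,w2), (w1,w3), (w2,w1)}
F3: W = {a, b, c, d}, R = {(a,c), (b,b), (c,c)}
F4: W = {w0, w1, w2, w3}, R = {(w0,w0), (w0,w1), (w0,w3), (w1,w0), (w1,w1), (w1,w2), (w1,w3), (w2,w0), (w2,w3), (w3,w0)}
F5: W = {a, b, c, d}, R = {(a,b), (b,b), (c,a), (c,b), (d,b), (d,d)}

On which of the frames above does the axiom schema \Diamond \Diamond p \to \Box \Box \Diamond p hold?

F3

This is the axiom for a generalized confluence (Geach) condition; its first-order frame correspondent is \forall x \forall y \forall z ((x R^2 y \wedge x R^2 z) \to \exists w (y = w \wedge zRw)).
F1: fails — w1R²w0, w1R²w2 but no w with w0=w and w2Rw.
F2: fails — w0R²w0, w0R²w1 but no w with w0=w and w1Rw.
F3: satisfies the condition.
F4: fails — w0R²w1, w0R²w2 but no w with w1=w and w2Rw.
F5: fails — dR²d, dR²b but no w with d=w and bRw.
Valid on: F3.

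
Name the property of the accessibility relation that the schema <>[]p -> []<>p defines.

This schema is the .2 axiom.
It corresponds to convergence: forall x forall y forall z (Rxy & Rxz -> exists w (Ryw & Rzw)).

convergence: forall x forall y forall z (Rxy & Rxz -> exists w (Ryw & Rzw))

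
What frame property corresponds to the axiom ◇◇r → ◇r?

Equivalently (dual form): □r → □□r.
Suppose □r→□□r is valid. Take Rxy, Ryz and set V(r)={w : Rxw}. Then □r at x, so □□r at x, so □r at y, so r at z, i.e. Rxz.
The converse is a direct semantic check.
So the correspondent is transitivity.

Transitivity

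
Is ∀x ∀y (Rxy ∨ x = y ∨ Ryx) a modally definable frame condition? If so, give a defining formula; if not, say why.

Not definable by any modal formula

If a class were modally definable it would be closed under disjoint unions (Goldblatt–Thomason).
Take 2 disjoint single-world reflexive frames: each is trivially connected, but their disjoint union has 2 worlds with no edge between distinct components, so it is not connected.
So the class is not modally definable.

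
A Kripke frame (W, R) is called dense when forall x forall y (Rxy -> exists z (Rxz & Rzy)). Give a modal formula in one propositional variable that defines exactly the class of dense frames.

□□ψ → □ψ

A defining formula is □□ψ → □ψ (the C4 axiom).
Suppose □□ψ→□ψ is valid. Take Rxy and set V(ψ)={w : xR²w}. Then □□ψ at x, so □ψ at x, so ψ at y, i.e. ∃z(Rxz∧Rzy).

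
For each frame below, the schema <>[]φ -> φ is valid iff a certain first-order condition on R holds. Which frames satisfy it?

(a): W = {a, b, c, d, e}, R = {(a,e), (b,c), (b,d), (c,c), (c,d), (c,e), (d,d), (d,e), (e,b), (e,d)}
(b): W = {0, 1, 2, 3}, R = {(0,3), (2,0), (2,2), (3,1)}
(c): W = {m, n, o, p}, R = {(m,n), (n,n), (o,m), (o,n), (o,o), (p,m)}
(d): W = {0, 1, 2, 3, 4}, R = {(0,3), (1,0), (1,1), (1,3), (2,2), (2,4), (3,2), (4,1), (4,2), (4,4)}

none

This is the axiom for symmetry; its first-order frame correspondent is forall x forall y (Rxy -> Ryx).
(a): fails — Rbc but not Rcb.
(b): fails — R20 but not R02.
(c): fails — Rom but not Rmo.
(d): fails — R10 but not R01.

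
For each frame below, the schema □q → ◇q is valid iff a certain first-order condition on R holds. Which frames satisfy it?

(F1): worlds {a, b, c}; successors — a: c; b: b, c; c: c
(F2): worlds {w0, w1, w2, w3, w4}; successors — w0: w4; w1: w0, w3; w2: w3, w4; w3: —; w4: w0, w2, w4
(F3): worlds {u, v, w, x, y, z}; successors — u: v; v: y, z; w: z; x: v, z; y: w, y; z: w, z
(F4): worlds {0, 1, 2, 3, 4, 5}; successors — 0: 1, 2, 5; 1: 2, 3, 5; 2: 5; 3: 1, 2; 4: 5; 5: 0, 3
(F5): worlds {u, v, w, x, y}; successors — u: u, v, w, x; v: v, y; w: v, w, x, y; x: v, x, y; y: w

(F1), (F3), (F4), (F5)

Frame correspondent (Sahlqvist): ∀x ∃y Rxy — i.e. seriality.
(F1): condition met.
(F2): fails — world w3 has no successor.
(F3): condition met.
(F4): condition met.
(F5): condition met.
Valid on: (F1), (F3), (F4), (F5).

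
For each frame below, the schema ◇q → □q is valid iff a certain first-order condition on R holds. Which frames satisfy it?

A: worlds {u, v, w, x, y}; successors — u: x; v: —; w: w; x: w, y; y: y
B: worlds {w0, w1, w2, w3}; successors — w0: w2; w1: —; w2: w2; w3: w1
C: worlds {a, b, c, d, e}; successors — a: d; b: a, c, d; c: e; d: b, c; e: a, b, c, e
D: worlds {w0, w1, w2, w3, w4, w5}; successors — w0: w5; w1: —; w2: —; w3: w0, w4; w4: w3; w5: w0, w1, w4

This is the axiom for partial functionality; its first-order frame correspondent is ∀x ∀y ∀z (Rxy ∧ Rxz → y = z).
A: fails — x sees both w and y.
B: holds.
C: fails — b sees both a and c.
D: fails — w3 sees both w0 and w4.
Valid on: B.

B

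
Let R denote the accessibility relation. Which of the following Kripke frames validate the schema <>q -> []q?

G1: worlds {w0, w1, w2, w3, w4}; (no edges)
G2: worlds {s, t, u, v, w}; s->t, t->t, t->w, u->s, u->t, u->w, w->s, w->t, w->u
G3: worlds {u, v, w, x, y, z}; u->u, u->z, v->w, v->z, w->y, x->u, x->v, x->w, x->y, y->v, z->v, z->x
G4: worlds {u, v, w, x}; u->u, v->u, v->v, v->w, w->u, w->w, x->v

G1

This is the axiom for partial functionality; its first-order frame correspondent is forall x forall y forall z (Rxy & Rxz -> y = z).
G1: satisfies the condition.
G2: fails — t sees both t and w.
G3: fails — u sees both u and z.
G4: fails — v sees both u and v.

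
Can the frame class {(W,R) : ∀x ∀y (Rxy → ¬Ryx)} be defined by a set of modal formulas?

Any modally definable frame class is closed under surjective bounded morphisms.
The 4-cycle (worlds w0,w1,w2,w3 with w0→w1→w2→w3→w0) is asymmetric. Mapping every world to a single reflexive point • is a surjective bounded morphism, and the reflexive point is not asymmetric (R•• but asymmetry requires ¬R••).
So no modal formula (or set of formulas) defines exactly the asymmetric frames.

No — not modally definable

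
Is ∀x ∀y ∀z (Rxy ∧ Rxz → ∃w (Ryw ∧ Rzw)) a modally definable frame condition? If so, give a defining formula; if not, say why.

Yes: it is convergence, defined by the .2 schema ◇□q → □◇q.
Suppose ◇□q→□◇q is valid. Take Rxy, Rxz and set V(q)={w : Ryw}. Then □q at y so ◇□q at x, so □◇q at x, so ◇q at z, giving w with Rzw and Ryw.

Definable; ◇□q → □◇q defines it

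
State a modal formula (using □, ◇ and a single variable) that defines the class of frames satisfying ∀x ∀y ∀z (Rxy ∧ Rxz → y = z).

The condition is partial functionality. The CD schema ◇q → □q defines it.
Suppose ◇q→□q is valid. Take Rxy, Rxz and set V(q)={y}. Then ◇q at x, so □q at x, so q at z, i.e. z=y.

◇q → □q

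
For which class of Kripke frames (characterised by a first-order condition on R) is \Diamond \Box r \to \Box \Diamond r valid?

convergence

Suppose ◇□r→□◇r is valid. Take Rxy, Rxz and set V(r)={w : Ryw}. Then □r at y so ◇□r at x, so □◇r at x, so ◇r at z, giving w with Rzw and Ryw.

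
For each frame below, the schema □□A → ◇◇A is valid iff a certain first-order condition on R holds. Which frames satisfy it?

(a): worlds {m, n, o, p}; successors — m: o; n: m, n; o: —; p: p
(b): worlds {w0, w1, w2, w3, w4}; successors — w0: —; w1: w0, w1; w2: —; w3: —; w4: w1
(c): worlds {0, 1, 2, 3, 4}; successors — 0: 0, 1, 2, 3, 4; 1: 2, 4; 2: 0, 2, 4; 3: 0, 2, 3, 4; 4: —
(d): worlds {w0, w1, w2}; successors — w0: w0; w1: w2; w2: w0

(d)

This is the axiom for a generalized confluence (Geach) condition; its first-order frame correspondent is ∀x ∃w (xR²w ∧ xR²w).
(a): fails — at m but no w with mR²w and mR²w.
(b): fails — at w0 but no w with w0R²w and w0R²w.
(c): fails — at 4 but no w with 4R²w and 4R²w.
(d): condition met.
Valid on: (d).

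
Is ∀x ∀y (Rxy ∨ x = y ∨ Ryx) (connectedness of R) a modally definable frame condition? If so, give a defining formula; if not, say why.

No — not modally definable

If a class were modally definable it would be closed under disjoint unions (Goldblatt–Thomason).
Take 3 disjoint single-world reflexive frames: each is trivially connected, but their disjoint union has 3 worlds with no edge between distinct components, so it is not connected.
So the class is not modally definable.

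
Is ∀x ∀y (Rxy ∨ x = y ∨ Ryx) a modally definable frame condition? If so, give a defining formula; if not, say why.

No

Modal frame validity is preserved under disjoint unions.
Take 3 disjoint single-world reflexive frames: each is trivially connected, but their disjoint union has 3 worlds with no edge between distinct components, so it is not connected.
So the class is not modally definable.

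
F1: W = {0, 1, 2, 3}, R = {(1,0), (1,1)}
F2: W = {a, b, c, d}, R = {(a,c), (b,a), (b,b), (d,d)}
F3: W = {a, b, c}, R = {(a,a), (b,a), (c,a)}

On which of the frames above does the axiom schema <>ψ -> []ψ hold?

This is the axiom for partial functionality; its first-order frame correspondent is forall x forall y forall z (Rxy & Rxz -> y = z).
F1: fails — 1 sees both 0 and 1.
F2: fails — b sees both a and b.
F3: ✓.
Valid on: F3.

F3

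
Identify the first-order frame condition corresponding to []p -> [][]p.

This schema is the 4 axiom.
It corresponds to transitivity: forall x forall y forall z (Rxy & Ryz -> Rxz).

Transitivity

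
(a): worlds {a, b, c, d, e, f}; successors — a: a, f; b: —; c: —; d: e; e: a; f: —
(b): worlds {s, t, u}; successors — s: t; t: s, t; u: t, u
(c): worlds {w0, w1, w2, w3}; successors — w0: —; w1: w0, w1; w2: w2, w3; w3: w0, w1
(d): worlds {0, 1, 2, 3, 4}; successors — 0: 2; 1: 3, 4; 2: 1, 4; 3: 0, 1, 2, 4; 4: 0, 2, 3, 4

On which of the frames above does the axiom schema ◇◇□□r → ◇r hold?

(b), (d)

Frame correspondent (Sahlqvist): ∀x ∀y (xR²y → ∃w (yR²w ∧ xRw)) — i.e. a generalized confluence (Geach) condition.
(a): fails — aR²f but no w with fR²w and aRw.
(b): satisfies the condition.
(c): fails — w1R²w0 but no w with w0R²w and w1Rw.
(d): satisfies the condition.
Valid on: (b), (d).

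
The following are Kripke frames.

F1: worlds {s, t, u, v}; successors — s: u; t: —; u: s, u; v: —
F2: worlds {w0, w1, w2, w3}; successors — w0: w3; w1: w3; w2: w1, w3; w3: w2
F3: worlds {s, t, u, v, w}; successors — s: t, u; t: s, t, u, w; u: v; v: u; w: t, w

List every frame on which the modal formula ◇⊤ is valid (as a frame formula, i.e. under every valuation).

F2, F3

This is the axiom for seriality; its first-order frame correspondent is ∀x ∃y Rxy.
F1: fails — world t has no successor.
F2: ✓.
F3: ✓.
Valid on: F2, F3.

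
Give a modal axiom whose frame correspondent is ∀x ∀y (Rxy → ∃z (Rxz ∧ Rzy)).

□□ψ → □ψ

A defining formula is □□ψ → □ψ (the C4 axiom).
Suppose □□ψ→□ψ is valid. Take Rxy and set V(ψ)={w : xR²w}. Then □□ψ at x, so □ψ at x, so ψ at y, i.e. ∃z(Rxz∧Rzy).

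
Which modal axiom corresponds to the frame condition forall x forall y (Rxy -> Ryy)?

□(□r → r)

This is shift-reflexivity; the standard corresponding axiom is T□: □(□r → r).
Suppose □(□r→r) is valid. Take Rxy and set V(r)={w : Ryw}. Then at y, □r holds; since □(□r→r) at x, □r→r at y, so r at y, i.e. Ryy.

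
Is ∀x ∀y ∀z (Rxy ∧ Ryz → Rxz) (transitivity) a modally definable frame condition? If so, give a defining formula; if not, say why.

This is a Sahlqvist condition; the 4 axiom □p → □□p defines it.
Suppose □p→□□p is valid. Take Rxy, Ryz and set V(p)={w : Rxw}. Then □p at x, so □□p at x, so □p at y, so p at z, i.e. Rxz.

Yes — defined by □p → □□p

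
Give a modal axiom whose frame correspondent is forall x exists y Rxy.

The condition is seriality. The D schema □p → ◇p defines it.

□p → ◇p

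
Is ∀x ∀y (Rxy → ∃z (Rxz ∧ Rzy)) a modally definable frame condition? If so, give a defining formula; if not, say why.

Yes: it is density, defined by the C4 schema □□r → □r.

Definable; □□r → □r defines it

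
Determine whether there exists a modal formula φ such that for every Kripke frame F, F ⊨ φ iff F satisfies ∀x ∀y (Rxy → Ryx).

Yes, by p → □◇p

The condition is symmetry. A defining modal formula is p → □◇p.
Suppose p→□◇p is valid. Take Rxy and set V(p)={x}. Then p at x, so □◇p at x, so ◇p at y, so some z with Ryz has p; z=x, i.e. Ryx.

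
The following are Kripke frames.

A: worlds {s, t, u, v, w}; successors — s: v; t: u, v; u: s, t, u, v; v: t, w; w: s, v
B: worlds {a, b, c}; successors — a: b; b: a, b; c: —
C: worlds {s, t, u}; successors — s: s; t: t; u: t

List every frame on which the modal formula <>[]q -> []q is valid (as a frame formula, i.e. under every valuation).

C

The schema corresponds to the Euclidean property: forall x forall y forall z (Rxy & Rxz -> Ryz).
A: fails — Rsv and Rsv but not Rvv.
B: fails — Rba and Rba but not Raa.
C: holds.
Valid on: C.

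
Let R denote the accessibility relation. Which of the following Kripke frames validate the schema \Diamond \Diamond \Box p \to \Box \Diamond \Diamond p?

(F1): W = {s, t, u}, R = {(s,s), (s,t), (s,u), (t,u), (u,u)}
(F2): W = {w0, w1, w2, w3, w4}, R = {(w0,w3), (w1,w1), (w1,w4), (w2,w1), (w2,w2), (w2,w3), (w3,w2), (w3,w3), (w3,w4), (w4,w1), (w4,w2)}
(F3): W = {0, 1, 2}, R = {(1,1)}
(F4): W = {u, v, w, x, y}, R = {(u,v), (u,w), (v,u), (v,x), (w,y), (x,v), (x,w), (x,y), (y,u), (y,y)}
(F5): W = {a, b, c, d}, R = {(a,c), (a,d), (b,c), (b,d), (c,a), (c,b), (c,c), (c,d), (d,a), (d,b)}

The schema corresponds to a generalized confluence (Geach) condition: \forall x \forall y \forall z ((x R^2 y \wedge xRz) \to \exists w (yRw \wedge z R^2 w)).
(F1): holds.
(F2): holds.
(F3): holds.
(F4): fails — uR²u, uRw but no t with uRt and wR²t.
(F5): fails — aR²d, aRd but no w with dRw and dR²w.
Valid on: (F1), (F2), (F3).

(F1), (F2), (F3)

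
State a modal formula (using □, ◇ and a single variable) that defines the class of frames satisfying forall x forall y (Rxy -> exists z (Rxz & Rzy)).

□□q → □q

This is density; the standard corresponding axiom is C4: □□q → □q.
Suppose □□q→□q is valid. Take Rxy and set V(q)={w : xR²w}. Then □□q at x, so □q at x, so q at y, i.e. ∃z(Rxz∧Rzy).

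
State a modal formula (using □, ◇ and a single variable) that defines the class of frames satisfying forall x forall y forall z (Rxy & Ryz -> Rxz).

□s → □□s

A defining formula is □s → □□s (the 4 axiom).
Suppose □s→□□s is valid. Take Rxy, Ryz and set V(s)={w : Rxw}. Then □s at x, so □□s at x, so □s at y, so s at z, i.e. Rxz.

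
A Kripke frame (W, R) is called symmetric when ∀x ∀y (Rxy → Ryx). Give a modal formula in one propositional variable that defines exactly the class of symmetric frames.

ψ → □◇ψ

A defining formula is ψ → □◇ψ (the B axiom).
Suppose ψ→□◇ψ is valid. Take Rxy and set V(ψ)={x}. Then ψ at x, so □◇ψ at x, so ◇ψ at y, so some z with Ryz has ψ; z=x, i.e. Ryx.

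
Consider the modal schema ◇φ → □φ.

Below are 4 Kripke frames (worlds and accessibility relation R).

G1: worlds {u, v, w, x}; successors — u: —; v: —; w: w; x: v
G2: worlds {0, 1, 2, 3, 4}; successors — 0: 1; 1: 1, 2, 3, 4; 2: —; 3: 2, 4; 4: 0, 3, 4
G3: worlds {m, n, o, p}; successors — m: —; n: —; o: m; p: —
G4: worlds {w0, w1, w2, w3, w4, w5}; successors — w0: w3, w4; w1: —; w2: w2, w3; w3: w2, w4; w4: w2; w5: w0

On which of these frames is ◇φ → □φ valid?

G1, G3

This is the axiom for partial functionality; its first-order frame correspondent is ∀x ∀y ∀z (Rxy ∧ Rxz → y = z).
G1: condition met.
G2: fails — 1 sees both 1 and 2.
G3: condition met.
G4: fails — w0 sees both w3 and w4.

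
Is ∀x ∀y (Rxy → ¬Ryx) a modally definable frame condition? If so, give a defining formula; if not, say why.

Modal frame validity is preserved under surjective bounded morphisms.
The 5-cycle (worlds s,t,u,v,w with s→t→u→v→w→s) is asymmetric. Mapping every world to a single reflexive point • is a surjective bounded morphism, and the reflexive point is not asymmetric (R•• but asymmetry requires ¬R••).
So no modal formula (or set of formulas) defines exactly the asymmetric frames.

No — not modally definable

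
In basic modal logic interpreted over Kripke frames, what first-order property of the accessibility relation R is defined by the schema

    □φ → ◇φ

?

Seriality

Suppose □φ→◇φ is valid. At any x set V(φ)=W. Then □φ at x, so ◇φ at x, so x has a successor.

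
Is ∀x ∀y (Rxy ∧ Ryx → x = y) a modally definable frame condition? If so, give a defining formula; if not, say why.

Not definable by any modal formula

Modal frame validity is preserved under surjective bounded morphisms.
The 8-cycle (worlds s,t,u,v,w,x,y,z with s→t→u→v→w→x→y→z→s) is antisymmetric. Sending even-indexed worlds to a and odd-indexed worlds to b is a surjective bounded morphism onto the two-world frame with a↔b, which is not antisymmetric.
So the class is not modally definable.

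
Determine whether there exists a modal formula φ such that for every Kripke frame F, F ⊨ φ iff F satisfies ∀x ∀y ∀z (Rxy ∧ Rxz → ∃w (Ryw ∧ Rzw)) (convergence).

This is a Sahlqvist condition; the .2 axiom ◇□r → □◇r defines it.
Suppose ◇□r→□◇r is valid. Take Rxy, Rxz and set V(r)={w : Ryw}. Then □r at y so ◇□r at x, so □◇r at x, so ◇r at z, giving w with Rzw and Ryw.

Yes — defined by ◇□r → □◇r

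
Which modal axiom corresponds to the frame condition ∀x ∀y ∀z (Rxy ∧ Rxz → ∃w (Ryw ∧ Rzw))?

◇□s → □◇s

A defining formula is ◇□s → □◇s (the .2 axiom).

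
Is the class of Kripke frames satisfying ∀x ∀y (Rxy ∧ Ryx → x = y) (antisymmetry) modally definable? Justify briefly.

Modal frame validity is preserved under surjective bounded morphisms.
The 8-cycle (worlds w0,w1,w2,w3,w4,w5,w6,w7 with w0→w1→w2→w3→w4→w5→w6→w7→w0) is antisymmetric. Sending even-indexed worlds to • and odd-indexed worlds to ∘ is a surjective bounded morphism onto the two-world frame with •↔∘, which is not antisymmetric.
Hence antisymmetry is not modally definable.

Not definable by any modal formula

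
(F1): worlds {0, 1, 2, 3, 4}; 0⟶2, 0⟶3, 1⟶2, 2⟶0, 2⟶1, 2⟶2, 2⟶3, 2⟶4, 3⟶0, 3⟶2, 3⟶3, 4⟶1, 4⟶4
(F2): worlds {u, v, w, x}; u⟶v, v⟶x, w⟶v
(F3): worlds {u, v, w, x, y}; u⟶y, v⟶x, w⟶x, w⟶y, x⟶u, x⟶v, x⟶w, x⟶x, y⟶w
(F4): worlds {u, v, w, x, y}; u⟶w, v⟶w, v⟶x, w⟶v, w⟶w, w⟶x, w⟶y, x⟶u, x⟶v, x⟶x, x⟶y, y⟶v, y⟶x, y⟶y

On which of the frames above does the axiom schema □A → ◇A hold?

Frame correspondent (Sahlqvist): ∀x ∃y Rxy — i.e. seriality.
(F1): condition met.
(F2): fails — world x has no successor.
(F3): condition met.
(F4): condition met.
Valid on: (F1), (F3), (F4).

(F1), (F3), (F4)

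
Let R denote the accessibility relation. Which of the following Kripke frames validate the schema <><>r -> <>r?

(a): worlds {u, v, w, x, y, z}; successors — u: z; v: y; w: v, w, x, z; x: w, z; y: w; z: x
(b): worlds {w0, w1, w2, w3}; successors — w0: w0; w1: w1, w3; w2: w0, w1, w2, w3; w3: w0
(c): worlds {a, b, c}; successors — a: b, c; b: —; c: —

(c)

The schema corresponds to transitivity: forall x forall y forall z (Rxy & Ryz -> Rxz).
(a): fails — Ruz and Rzx but not Rux.
(b): fails — Rw1w3 and Rw3w0 but not Rw1w0.
(c): condition met.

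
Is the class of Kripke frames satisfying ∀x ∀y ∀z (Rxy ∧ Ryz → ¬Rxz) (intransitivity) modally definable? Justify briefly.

Not definable by any modal formula

If a class were modally definable it would be closed under surjective bounded morphisms (Goldblatt–Thomason).
The 7-cycle (worlds w0,w1,w2,w3,w4,w5,w6 with w0→w1→w2→w3→w4→w5→w6→w0) is intransitive. Mapping every world to a single reflexive point • is a surjective bounded morphism; the reflexive point is not intransitive (R••∧R•• but R••).
So the class is not modally definable.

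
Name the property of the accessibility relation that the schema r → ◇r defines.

Reflexivity

Equivalently (dual form): □r → r.
Suppose □r→r is valid. At any x set V(r)={w : Rxw}. Then □r holds at x, so r holds at x, i.e. Rxx.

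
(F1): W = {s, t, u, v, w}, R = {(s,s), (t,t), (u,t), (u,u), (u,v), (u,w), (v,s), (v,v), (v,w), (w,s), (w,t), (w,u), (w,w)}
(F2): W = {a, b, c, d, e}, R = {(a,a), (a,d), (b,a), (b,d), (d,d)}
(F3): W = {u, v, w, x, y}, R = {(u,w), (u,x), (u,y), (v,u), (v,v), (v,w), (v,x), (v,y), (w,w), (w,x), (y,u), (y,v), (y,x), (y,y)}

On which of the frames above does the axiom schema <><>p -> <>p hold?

The schema corresponds to a generalized confluence (Geach) condition: forall x forall y (x R^2 y -> exists w (y = w & xRw)).
(F1): fails — uR²s but no w* with s=w* and uRw*.
(F2): holds.
(F3): fails — uR²u but no t with u=t and uRt.

(F2)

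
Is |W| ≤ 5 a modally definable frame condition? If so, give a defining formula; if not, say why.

If a class were modally definable it would be closed under disjoint unions (Goldblatt–Thomason).
Any modal formula valid on each of 6 disjoint one-world frames is valid on their disjoint union (validity is preserved under disjoint unions). Each one-world frame has |W|=1≤5, but the union has |W|=6.
So no modal formula (or set of formulas) defines exactly the |W|≤5 frames.

No — not modally definable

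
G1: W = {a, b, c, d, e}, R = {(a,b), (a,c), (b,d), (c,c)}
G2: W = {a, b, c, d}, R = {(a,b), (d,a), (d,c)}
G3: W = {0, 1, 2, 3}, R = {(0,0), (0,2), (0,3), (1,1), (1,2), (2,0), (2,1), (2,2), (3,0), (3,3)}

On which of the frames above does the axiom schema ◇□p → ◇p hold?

G3

The schema corresponds to a generalized confluence (Geach) condition: ∀x ∀y (xRy → ∃w (yRw ∧ xRw)).
G1: fails — aRb but no w with bRw and aRw.
G2: fails — aRb but no w with bRw and aRw.
G3: condition met.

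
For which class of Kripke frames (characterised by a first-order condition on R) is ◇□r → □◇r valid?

Suppose ◇□r→□◇r is valid. Take Rxy, Rxz and set V(r)={w : Ryw}. Then □r at y so ◇□r at x, so □◇r at x, so ◇r at z, giving w with Rzw and Ryw.
The converse is a direct semantic check.
So the correspondent is convergence.

convergence: ∀x ∀y ∀z (Rxy ∧ Rxz → ∃w (Ryw ∧ Rzw))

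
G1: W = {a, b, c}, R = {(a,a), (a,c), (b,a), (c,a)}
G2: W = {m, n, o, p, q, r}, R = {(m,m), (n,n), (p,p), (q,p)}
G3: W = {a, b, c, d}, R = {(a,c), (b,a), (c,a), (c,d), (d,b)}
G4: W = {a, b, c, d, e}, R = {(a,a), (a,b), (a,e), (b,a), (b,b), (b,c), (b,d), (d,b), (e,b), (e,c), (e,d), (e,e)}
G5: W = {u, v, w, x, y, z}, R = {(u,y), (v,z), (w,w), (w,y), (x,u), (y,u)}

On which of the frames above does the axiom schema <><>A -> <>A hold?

G2

Frame correspondent (Sahlqvist): forall x forall y forall z (Rxy & Ryz -> Rxz) — i.e. transitivity.
G1: fails — Rca and Rac but not Rcc.
G2: holds.
G3: fails — Rcd and Rdb but not Rcb.
G4: fails — Reb and Rba but not Rea.
G5: fails — Rxu and Ruy but not Rxy.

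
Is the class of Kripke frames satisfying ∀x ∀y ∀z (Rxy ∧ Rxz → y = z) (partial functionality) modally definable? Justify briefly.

Definable; ◇p → □p defines it

Yes: it is partial functionality, defined by the CD schema ◇p → □p.
Suppose ◇p→□p is valid. Take Rxy, Rxz and set V(p)={y}. Then ◇p at x, so □p at x, so p at z, i.e. z=y.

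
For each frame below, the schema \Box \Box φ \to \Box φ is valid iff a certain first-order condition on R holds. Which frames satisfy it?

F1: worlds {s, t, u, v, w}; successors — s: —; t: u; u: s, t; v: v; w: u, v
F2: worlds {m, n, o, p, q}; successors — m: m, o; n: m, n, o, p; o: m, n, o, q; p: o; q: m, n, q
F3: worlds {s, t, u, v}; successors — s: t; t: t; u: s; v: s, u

This is the axiom for density; its first-order frame correspondent is \forall x \forall y (Rxy \to \exists z (Rxz \wedge Rzy)).
F1: fails — Rwu but no z with Rwz and Rzu.
F2: satisfies the condition.
F3: fails — Rus but no z with Ruz and Rzs.

F2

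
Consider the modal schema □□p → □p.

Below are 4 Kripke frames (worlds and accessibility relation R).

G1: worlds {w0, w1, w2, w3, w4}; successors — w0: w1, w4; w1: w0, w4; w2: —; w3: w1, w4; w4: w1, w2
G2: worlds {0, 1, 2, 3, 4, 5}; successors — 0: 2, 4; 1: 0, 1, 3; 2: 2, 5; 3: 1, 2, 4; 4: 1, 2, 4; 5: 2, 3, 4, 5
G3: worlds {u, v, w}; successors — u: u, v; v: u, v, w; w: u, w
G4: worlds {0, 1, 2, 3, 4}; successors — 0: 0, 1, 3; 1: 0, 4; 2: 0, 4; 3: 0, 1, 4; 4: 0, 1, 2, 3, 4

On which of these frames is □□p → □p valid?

The schema corresponds to density: ∀x ∀y (Rxy → ∃z (Rxz ∧ Rzy)).
G1: fails — Rw1w0 but no z with Rw1z and Rzw0.
G2: satisfies the condition.
G3: satisfies the condition.
G4: satisfies the condition.
Valid on: G2, G3, G4.

G2, G3, G4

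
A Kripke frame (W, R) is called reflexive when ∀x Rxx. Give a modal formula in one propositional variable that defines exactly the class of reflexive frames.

A defining formula is □ψ → ψ (the T axiom).
Suppose □ψ→ψ is valid. At any x set V(ψ)={w : Rxw}. Then □ψ holds at x, so ψ holds at x, i.e. Rxx.

□ψ → ψ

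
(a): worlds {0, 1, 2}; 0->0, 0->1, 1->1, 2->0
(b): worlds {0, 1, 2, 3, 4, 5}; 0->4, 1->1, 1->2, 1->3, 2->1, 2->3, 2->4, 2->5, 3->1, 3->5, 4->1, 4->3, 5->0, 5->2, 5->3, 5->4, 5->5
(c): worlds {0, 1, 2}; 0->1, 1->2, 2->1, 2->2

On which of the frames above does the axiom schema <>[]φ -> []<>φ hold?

(a), (c)

Frame correspondent (Sahlqvist): forall x forall y forall z (Rxy & Rxz -> exists w (Ryw & Rzw)) — i.e. convergence.
(a): condition met.
(b): fails — R53 and R50 but 3 and 0 have no common successor.
(c): condition met.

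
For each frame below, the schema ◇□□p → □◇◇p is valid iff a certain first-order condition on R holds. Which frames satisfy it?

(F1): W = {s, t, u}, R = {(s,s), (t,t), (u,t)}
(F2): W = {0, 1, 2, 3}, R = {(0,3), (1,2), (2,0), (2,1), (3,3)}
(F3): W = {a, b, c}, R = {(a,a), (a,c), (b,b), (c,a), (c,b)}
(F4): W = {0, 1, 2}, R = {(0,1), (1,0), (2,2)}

(F1), (F3), (F4)

This is the axiom for a generalized confluence (Geach) condition; its first-order frame correspondent is ∀x ∀y ∀z ((xRy ∧ xRz) → ∃w (yR²w ∧ zR²w)).
(F1): holds.
(F2): fails — 2R0, 2R1 but no w with 0R²w and 1R²w.
(F3): holds.
(F4): holds.
Valid on: (F1), (F3), (F4).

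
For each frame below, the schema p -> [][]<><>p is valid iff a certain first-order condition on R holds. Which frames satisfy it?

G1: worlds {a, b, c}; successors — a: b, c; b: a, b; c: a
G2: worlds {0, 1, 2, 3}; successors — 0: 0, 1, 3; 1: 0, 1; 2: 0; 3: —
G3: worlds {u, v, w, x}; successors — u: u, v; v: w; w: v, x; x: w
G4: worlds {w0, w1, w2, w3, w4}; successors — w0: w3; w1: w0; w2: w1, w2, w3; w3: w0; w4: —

G1

The schema corresponds to a generalized confluence (Geach) condition: forall x forall z (x R^2 z -> exists w (x = w & z R^2 w)).
G1: ✓.
G2: fails — 0R²3 but no w with 0=w and 3R²w.
G3: fails — uR²v but no t with u=t and vR²t.
G4: fails — w1R²w3 but no w with w1=w and w3R²w.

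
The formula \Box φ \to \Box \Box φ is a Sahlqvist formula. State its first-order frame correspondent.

transitivity

Suppose □φ→□□φ is valid. Take Rxy, Ryz and set V(φ)={w : Rxw}. Then □φ at x, so □□φ at x, so □φ at y, so φ at z, i.e. Rxz.
Conversely, on a frame with transitivity the schema holds at every world under every valuation.
Frame condition: \forall x \forall y \forall z (Rxy \wedge Ryz \to Rxz).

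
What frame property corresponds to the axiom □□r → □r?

Suppose □□r→□r is valid. Take Rxy and set V(r)={w : xR²w}. Then □□r at x, so □r at x, so r at y, i.e. ∃z(Rxz∧Rzy).
Conversely, any frame satisfying ∀x ∀y (Rxy → ∃z (Rxz ∧ Rzy)) validates the schema.
So the correspondent is density.

density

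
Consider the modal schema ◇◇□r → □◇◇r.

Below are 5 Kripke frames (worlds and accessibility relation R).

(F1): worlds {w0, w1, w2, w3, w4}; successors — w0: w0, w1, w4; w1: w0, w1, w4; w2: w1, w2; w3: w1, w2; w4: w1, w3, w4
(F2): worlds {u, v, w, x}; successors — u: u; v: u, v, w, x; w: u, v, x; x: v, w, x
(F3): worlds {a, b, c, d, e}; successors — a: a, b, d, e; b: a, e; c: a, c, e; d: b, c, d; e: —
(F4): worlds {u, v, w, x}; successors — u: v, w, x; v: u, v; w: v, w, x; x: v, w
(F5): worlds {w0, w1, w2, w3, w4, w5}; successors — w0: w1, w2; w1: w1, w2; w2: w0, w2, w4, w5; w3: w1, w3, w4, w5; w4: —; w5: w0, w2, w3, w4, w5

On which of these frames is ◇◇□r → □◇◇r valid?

(F1), (F4)

Frame correspondent (Sahlqvist): ∀x ∀y ∀z ((xR²y ∧ xRz) → ∃w (yRw ∧ zR²w)) — i.e. a generalized confluence (Geach) condition.
(F1): satisfies the condition.
(F2): fails — vR²x, vRu but no t with xRt and uR²t.
(F3): fails — aR²a, aRe but no w with aRw and eR²w.
(F4): satisfies the condition.
(F5): fails — w0R²w4, w0Rw1 but no w with w4Rw and w1R²w.
Valid on: (F1), (F4).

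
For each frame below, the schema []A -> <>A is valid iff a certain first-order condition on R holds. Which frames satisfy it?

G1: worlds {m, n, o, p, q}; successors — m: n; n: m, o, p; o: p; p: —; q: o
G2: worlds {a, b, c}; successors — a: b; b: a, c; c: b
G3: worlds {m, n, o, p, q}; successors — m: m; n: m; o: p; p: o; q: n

G2, G3

This is the axiom for seriality; its first-order frame correspondent is forall x exists y Rxy.
G1: fails — world p has no successor.
G2: condition met.
G3: condition met.
Valid on: G2, G3.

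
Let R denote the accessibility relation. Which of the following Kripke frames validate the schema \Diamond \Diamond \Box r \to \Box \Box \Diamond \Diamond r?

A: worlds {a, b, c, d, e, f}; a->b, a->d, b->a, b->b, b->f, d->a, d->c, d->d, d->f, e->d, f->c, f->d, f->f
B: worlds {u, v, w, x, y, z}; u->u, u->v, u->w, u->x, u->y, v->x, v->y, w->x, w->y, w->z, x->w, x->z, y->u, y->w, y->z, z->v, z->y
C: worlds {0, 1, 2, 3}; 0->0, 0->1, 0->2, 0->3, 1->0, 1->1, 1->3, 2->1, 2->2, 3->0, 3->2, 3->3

C

This is the axiom for a generalized confluence (Geach) condition; its first-order frame correspondent is \forall x \forall y \forall z ((x R^2 y \wedge x R^2 z) \to \exists w (yRw \wedge z R^2 w)).
A: fails — aR²a, aR²c but no w with aRw and cR²w.
B: fails — uR²v, uR²v but no t with vRt and vR²t.
C: ✓.
Valid on: C.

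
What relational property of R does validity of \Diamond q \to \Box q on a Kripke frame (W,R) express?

This is the CD axiom.
Its frame correspondent is partial functionality — \forall x \forall y \forall z (Rxy \wedge Rxz \to y = z).

partial functionality: \forall x \forall y \forall z (Rxy \wedge Rxz \to y = z)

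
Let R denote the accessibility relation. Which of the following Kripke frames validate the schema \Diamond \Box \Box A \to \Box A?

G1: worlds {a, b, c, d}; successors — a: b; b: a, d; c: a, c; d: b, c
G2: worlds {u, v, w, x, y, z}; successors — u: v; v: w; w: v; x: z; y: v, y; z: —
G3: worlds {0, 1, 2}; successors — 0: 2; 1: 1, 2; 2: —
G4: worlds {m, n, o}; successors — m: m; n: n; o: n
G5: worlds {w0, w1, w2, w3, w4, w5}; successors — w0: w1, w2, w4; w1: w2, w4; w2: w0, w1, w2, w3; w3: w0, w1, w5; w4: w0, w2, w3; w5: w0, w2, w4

G4

This is the axiom for a generalized confluence (Geach) condition; its first-order frame correspondent is \forall x \forall y \forall z ((xRy \wedge xRz) \to \exists w (y R^2 w \wedge z = w)).
G1: fails — cRa, cRc but no w with aR²w and c=w.
G2: fails — xRz, xRz but no t with zR²t and z=t.
G3: fails — 0R2, 0R2 but no w with 2R²w and 2=w.
G4: satisfies the condition.
G5: fails — w0Rw1, w0Rw4 but no w with w1R²w and w4=w.
Valid on: G4.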